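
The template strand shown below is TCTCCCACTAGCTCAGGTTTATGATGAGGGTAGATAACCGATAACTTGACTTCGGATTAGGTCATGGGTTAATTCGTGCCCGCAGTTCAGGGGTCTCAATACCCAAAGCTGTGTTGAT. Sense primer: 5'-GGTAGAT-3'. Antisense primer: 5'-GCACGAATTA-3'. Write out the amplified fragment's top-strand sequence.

The forward primer matches the template at positions 29–35.
Taking the reverse complement of GCACGAATTA gives TAATTCGTGC, found at positions 70–79 on the template; the primer anneals here to the top strand with its 3' end pointing upstream.
The product is the template from position 29 through 79 (51 bp).

5'-GGTAGATAACCGATAACTTGACTTCGGATTAGGTCATGGGTTAATTCGTGC-3'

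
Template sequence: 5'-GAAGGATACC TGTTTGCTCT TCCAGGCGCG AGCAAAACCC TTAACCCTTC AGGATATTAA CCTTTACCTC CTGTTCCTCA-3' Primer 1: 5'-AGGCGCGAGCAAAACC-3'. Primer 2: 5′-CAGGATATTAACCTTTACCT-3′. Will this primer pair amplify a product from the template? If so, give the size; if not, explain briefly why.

No product — both primers anneal to the same strand and extend in the same direction.

Primer 1 (AGGCGCGAGCAAAACC) matches the top strand at positions 24–39 (3' end points downstream).
Primer 2 (CAGGATATTAACCTTTACCT) also matches the top strand directly, at positions 50–69 — its reverse complement AGGTAAAGGTTAATATCCTG is not present.
Both primers anneal to the bottom strand with 3' ends pointing the same way, so neither can prime synthesis back toward the other.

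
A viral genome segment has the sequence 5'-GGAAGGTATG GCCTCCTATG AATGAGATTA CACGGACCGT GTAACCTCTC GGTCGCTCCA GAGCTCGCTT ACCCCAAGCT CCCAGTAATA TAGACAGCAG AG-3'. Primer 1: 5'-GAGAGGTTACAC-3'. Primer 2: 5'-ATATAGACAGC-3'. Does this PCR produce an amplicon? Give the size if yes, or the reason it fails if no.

No product — the primers' 3' ends point away from each other.

Primer 1 (GAGAGGTTACAC) has reverse complement GTGTAACCTCTC, which matches the top strand at positions 39–50; primer 1 anneals to the top strand there with its 3' end pointing upstream toward position 39.
Primer 2 (ATATAGACAGC) matches the top strand directly at positions 88–98; it anneals to the bottom strand with its 3' end pointing downstream toward position 98.
The 3' ends diverge (primer 1 extends toward position 1, primer 2 toward position 102), so the primers never converge on a shared product.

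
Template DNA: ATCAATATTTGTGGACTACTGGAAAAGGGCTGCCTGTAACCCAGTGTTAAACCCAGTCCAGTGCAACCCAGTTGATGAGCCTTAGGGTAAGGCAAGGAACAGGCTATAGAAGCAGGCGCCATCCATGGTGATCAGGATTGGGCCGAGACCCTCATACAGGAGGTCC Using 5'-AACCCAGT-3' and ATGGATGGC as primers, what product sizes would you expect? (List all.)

The forward primer AACCCAGT matches the top strand at positions 38–45, 50–57, 65–72.
The reverse primer's reverse complement is GCCATCCAT, matching at positions 118–126.
Each forward site pairs with the reverse site to give a product ending at position 126: sizes 89, 77, 62 bp.

89 bp, 77 bp, 62 bp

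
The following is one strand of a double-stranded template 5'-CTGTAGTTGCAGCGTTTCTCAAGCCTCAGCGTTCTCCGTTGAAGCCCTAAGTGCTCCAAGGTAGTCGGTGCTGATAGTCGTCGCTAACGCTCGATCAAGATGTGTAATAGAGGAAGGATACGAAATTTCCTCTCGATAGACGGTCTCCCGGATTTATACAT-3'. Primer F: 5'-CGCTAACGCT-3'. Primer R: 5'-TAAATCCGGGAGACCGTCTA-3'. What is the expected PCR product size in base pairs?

Forward primer CGCTAACGCT is found on the top strand at positions 82–91.
The reverse primer's reverse complement is TAGACGGTCTCCCGGATTTA, which matches the template at positions 137–156.
Amplicon spans positions 82–156: 75 bp.

75 bp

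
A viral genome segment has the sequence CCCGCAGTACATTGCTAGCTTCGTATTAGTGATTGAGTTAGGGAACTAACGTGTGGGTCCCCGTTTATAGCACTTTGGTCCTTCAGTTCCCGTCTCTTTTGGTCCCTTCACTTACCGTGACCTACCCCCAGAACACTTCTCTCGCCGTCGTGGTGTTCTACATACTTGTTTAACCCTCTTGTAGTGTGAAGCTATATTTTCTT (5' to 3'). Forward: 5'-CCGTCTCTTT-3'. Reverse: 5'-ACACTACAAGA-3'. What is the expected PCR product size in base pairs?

The forward primer matches the template at positions 90–99.
Reverse complement of the reverse primer: TCTTGTAGTGT. This occurs on the top strand at positions 177–187.
Product length = (reverse-primer end) − (forward-primer start) + 1 = 187 − 90 + 1 = 98 bp.

98 bp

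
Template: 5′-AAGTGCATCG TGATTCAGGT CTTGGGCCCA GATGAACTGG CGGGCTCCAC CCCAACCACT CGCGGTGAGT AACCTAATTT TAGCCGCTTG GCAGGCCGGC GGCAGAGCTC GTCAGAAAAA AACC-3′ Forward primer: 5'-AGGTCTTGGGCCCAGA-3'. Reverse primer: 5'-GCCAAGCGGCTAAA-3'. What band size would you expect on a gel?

Scanning the template, AGGTCTTGGGCCCAGA occurs at positions 17–32; this primer anneals to the bottom strand there with its 3' end pointing downstream.
Reverse complement of the reverse primer: TTTAGCCGCTTGGC. This occurs on the top strand at positions 79–92.
Amplicon spans positions 17–92: 76 bp.

76 bp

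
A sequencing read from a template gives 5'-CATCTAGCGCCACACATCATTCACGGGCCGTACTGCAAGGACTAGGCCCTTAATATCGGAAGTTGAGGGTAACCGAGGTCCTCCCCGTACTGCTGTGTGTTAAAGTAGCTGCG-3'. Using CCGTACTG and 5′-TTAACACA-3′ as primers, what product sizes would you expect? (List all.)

76 bp, 19 bp

The forward primer CCGTACTG matches the top strand at positions 28–35, 85–92.
The reverse primer's reverse complement is TGTGTTAA, matching at positions 96–103.
Each forward site pairs with the reverse site to give a product ending at position 103: sizes 76, 19 bp.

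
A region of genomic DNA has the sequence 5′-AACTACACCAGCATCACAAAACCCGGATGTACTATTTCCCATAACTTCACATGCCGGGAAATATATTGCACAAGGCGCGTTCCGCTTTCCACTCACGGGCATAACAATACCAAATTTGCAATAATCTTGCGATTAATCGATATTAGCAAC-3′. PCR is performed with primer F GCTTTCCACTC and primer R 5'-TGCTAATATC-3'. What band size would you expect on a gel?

Scanning the template, GCTTTCCACTC occurs at positions 84–94; this primer anneals to the bottom strand there with its 3' end pointing downstream.
The reverse primer's reverse complement is GATATTAGCA, which matches the template at positions 139–148.
The product runs from position 84 to position 148, so its length is 148 − 84 + 1 = 65 bp.

65 bp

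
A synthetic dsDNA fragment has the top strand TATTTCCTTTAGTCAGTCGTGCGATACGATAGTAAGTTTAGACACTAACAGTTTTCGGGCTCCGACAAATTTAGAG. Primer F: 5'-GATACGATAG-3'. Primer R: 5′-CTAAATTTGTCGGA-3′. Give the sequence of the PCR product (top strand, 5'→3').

Forward primer GATACGATAG is found on the top strand at positions 23–32.
Reverse complement of the reverse primer: TCCGACAAATTTAG. This occurs on the top strand at positions 61–74.
The product is the template from position 23 through 74 (52 bp).

5'-GATACGATAGTAAGTTTAGACACTAACAGTTTTCGGGCTCCGACAAATTTAG-3'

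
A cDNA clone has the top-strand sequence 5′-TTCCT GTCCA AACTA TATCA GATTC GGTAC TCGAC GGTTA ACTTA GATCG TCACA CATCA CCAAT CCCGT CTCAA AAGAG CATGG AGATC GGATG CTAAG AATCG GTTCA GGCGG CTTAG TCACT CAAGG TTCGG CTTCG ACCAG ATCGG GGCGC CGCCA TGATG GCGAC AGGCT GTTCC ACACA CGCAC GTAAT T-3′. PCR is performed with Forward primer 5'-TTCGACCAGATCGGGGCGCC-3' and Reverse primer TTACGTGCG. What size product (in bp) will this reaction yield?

Scanning the template, TTCGACCAGATCGGGGCGCC occurs at positions 137–156; this primer anneals to the bottom strand there with its 3' end pointing downstream.
Taking the reverse complement of TTACGTGCG gives CGCACGTAA, found at positions 186–194 on the template; the primer anneals here to the top strand with its 3' end pointing upstream.
Product length = (reverse-primer end) − (forward-primer start) + 1 = 194 − 137 + 1 = 58 bp.

58 bp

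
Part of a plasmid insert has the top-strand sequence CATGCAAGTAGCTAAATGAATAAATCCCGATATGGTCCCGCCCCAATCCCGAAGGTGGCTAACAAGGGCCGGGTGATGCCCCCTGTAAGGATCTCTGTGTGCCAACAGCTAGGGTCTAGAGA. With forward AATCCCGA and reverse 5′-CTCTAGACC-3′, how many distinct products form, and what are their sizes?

The forward primer AATCCCGA matches the top strand at positions 23–30, 45–52.
The reverse primer's reverse complement is GGTCTAGAG, matching at positions 113–121.
Each forward site pairs with the reverse site to give a product ending at position 121: sizes 99, 77 bp.

Two products: 99 bp, 77 bp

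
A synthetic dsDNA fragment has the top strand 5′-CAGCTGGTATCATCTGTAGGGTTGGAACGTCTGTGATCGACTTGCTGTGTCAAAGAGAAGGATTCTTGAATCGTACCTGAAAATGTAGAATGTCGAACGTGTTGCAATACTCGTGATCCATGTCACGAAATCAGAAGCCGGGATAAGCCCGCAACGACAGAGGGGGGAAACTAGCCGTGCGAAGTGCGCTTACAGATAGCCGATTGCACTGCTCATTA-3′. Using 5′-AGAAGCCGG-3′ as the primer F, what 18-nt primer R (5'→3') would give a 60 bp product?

5'-TAAGCGCACTTCGCACGG-3'

The forward primer binds at positions 133–141, so a 60 bp product ends at position 133 + 60 − 1 = 192.
The reverse primer anneals to the top strand over positions 175–192, i.e. to CCGTGCGAAGTGCGCTTA.
Its sequence written 5'→3' is the reverse complement: TAAGCGCACTTCGCACGG.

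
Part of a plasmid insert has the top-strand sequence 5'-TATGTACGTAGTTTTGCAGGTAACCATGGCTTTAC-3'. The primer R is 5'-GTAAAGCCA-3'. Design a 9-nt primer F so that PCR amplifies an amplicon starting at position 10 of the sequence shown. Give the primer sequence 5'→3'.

The reverse primer's reverse complement TGGCTTTAC matches the template at positions 27–35; the product starts at position 10.
The forward primer is identical to the top strand over positions 10–18: AGTTTTGCA.

5'-AGTTTTGCA-3'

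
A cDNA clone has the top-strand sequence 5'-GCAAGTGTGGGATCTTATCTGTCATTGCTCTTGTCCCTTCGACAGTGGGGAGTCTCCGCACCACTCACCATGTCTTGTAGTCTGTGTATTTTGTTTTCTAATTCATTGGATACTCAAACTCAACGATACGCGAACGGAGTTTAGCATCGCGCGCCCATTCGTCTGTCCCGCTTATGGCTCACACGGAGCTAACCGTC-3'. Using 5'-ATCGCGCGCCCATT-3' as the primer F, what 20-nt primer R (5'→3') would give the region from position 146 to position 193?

5'-GTTAGCTCCGTGTGAGCCAT-3'

The product's 3' end on the top strand is position 193.
The reverse primer anneals to the top strand over positions 174–193, i.e. to ATGGCTCACACGGAGCTAAC.
Its sequence written 5'→3' is the reverse complement: GTTAGCTCCGTGTGAGCCAT.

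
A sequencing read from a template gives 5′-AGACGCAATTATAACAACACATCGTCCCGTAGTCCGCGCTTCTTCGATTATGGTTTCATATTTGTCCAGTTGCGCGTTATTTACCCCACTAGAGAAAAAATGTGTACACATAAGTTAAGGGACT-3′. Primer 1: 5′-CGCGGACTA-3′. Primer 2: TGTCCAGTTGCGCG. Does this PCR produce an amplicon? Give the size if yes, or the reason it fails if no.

No product — the primers' 3' ends point away from each other.

Primer 1 (CGCGGACTA) has reverse complement TAGTCCGCG, which matches the top strand at positions 30–38; primer 1 anneals to the top strand there with its 3' end pointing upstream toward position 30.
Primer 2 (TGTCCAGTTGCGCG) matches the top strand directly at positions 63–76; it anneals to the bottom strand with its 3' end pointing downstream toward position 76.
The 3' ends diverge (primer 1 extends toward position 1, primer 2 toward position 124), so the primers never converge on a shared product.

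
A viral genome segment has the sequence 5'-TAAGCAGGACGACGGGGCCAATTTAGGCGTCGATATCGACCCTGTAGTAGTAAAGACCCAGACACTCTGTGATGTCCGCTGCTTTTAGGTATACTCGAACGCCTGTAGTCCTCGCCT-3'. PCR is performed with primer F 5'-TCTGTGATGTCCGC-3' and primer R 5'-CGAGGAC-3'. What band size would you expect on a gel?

Forward primer TCTGTGATGTCCGC is found on the top strand at positions 66–79.
The reverse primer's reverse complement is GTCCTCG, which matches the template at positions 108–114.
The product runs from position 66 to position 114, so its length is 114 − 66 + 1 = 49 bp.

49 bp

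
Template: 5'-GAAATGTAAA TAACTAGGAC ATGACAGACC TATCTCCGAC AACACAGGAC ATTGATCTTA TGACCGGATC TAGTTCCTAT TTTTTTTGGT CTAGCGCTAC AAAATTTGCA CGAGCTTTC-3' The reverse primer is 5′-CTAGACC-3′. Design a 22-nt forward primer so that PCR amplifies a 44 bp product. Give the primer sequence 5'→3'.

5'-ATTGATCTTATGACCGGATCTA-3'

The reverse primer's reverse complement GGTCTAG matches the template at positions 88–94, so the product ends at position 94.
A 44 bp product then starts at position 94 − 44 + 1 = 51.
The forward primer is identical to the top strand there: ATTGATCTTATGACCGGATCTA.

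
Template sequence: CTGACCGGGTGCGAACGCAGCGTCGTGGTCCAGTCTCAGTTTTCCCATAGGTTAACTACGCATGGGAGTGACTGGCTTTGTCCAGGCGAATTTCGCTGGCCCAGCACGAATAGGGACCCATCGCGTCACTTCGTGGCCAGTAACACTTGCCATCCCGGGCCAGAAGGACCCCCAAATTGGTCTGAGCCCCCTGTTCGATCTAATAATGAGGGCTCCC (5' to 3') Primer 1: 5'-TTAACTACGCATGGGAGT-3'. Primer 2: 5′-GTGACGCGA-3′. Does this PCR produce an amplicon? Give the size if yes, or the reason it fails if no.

Primer 1 (TTAACTACGCATGGGAGT) matches the top strand at positions 52–69; it acts as a forward primer.
Primer 2's reverse complement is TCGCGTCAC, matching the top strand at positions 121–129; it acts as a reverse primer.
The 3' ends face each other across positions 52–129, giving a 78 bp product.

Yes — a 78 bp product.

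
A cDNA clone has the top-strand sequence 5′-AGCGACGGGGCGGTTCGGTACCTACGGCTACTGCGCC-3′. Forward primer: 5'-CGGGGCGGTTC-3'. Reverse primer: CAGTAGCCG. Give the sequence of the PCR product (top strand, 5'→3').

5'-CGGGGCGGTTCGGTACCTACGGCTACTG-3'

Forward primer CGGGGCGGTTC is found on the top strand at positions 6–16.
The reverse primer's reverse complement is CGGCTACTG, which matches the template at positions 25–33.
The product is the template from position 6 through 33 (28 bp).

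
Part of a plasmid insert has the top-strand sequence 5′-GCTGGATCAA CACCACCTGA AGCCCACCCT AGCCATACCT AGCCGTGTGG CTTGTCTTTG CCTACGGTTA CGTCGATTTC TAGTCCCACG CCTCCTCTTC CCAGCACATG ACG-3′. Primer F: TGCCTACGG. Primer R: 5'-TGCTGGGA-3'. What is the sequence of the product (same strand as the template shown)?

Scanning the template, TGCCTACGG occurs at positions 59–67; this primer anneals to the bottom strand there with its 3' end pointing downstream.
Reverse complement of the reverse primer: TCCCAGCA. This occurs on the top strand at positions 99–106.
The product is the template from position 59 through 106 (48 bp).

5'-TGCCTACGGTTACGTCGATTTCTAGTCCCACGCCTCCTCTTCCCAGCA-3'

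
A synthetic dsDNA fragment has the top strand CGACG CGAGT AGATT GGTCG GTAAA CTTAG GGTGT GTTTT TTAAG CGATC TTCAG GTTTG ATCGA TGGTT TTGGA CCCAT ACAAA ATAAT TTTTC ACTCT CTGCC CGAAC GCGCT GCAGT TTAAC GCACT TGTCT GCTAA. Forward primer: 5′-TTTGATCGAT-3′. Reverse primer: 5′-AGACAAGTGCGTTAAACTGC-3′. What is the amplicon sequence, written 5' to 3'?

The forward primer matches the template at positions 57–66.
Taking the reverse complement of AGACAAGTGCGTTAAACTGC gives GCAGTTTAACGCACTTGTCT, found at positions 116–135 on the template; the primer anneals here to the top strand with its 3' end pointing upstream.
The product is the template from position 57 through 135 (79 bp).

5'-TTTGATCGATGGTTTTGGACCCATACAAAATAATTTTTCACTCTCTGCCCGAACGCGCTGCAGTTTAACGCACTTGTCT-3'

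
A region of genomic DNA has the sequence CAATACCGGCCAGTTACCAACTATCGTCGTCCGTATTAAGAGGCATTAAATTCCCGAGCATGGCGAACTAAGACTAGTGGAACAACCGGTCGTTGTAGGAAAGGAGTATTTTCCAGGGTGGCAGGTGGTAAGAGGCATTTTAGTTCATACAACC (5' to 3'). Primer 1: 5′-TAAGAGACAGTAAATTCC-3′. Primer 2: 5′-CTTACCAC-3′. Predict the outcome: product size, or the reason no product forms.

Primer 1 (TAAGAGACAGTAAATTCC) does not match the top strand, and its reverse complement GGAATTTACTGTCTCTTA does not match either.
With no annealing site for primer 1, no amplification occurs.

No product — primer 1 has no binding site in the template.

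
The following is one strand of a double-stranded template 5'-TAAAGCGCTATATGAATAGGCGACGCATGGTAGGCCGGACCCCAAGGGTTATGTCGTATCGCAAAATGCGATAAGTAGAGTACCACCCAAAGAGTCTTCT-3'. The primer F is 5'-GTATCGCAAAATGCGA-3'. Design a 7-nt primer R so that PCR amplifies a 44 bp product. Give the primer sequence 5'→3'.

5'-GAAGACT-3'

The forward primer binds at positions 56–71, so a 44 bp product ends at position 56 + 44 − 1 = 99.
The reverse primer anneals to the top strand over positions 93–99, i.e. to AGTCTTC.
Its sequence written 5'→3' is the reverse complement: GAAGACT.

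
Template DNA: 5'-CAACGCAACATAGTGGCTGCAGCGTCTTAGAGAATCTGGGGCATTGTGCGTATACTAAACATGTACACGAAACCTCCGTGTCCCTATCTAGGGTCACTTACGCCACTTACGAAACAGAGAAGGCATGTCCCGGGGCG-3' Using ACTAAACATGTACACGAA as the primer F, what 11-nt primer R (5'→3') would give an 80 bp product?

5'-CCGGGACATGC-3'

The forward primer binds at positions 54–71, so an 80 bp product ends at position 54 + 80 − 1 = 133.
The reverse primer anneals to the top strand over positions 123–133, i.e. to GCATGTCCCGG.
Its sequence written 5'→3' is the reverse complement: CCGGGACATGC.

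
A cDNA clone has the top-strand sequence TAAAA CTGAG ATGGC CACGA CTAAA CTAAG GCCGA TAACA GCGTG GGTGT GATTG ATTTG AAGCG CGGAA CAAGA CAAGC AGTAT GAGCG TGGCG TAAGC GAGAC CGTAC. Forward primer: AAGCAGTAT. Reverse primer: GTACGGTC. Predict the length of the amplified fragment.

34 bp

Scanning the template, AAGCAGTAT occurs at positions 77–85; this primer anneals to the bottom strand there with its 3' end pointing downstream.
Reverse complement of the reverse primer: GACCGTAC. This occurs on the top strand at positions 103–110.
Product length = (reverse-primer end) − (forward-primer start) + 1 = 110 − 77 + 1 = 34 bp.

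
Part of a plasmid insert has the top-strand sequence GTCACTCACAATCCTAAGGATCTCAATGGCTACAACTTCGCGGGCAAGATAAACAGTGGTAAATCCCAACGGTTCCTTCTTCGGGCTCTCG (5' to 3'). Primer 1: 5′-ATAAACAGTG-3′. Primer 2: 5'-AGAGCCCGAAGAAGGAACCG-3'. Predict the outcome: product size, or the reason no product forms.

Primer 1 (ATAAACAGTG) matches the top strand at positions 49–58; it acts as a forward primer.
Primer 2's reverse complement is CGGTTCCTTCTTCGGGCTCT, matching the top strand at positions 70–89; it acts as a reverse primer.
The 3' ends face each other across positions 49–89, giving a 41 bp product.

Yes — a 41 bp product.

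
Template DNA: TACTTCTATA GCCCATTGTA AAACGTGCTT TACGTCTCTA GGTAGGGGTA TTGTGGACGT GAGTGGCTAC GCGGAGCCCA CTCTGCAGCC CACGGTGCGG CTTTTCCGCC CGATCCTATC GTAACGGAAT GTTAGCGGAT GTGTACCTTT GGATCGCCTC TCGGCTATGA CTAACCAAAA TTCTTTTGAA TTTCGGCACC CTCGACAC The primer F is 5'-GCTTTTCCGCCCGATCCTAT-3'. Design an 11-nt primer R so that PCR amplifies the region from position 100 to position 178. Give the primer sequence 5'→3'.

The product's 3' end on the top strand is position 178.
The reverse primer anneals to the top strand over positions 168–178, i.e. to TGACTAACCAA.
Its sequence written 5'→3' is the reverse complement: TTGGTTAGTCA.

5'-TTGGTTAGTCA-3'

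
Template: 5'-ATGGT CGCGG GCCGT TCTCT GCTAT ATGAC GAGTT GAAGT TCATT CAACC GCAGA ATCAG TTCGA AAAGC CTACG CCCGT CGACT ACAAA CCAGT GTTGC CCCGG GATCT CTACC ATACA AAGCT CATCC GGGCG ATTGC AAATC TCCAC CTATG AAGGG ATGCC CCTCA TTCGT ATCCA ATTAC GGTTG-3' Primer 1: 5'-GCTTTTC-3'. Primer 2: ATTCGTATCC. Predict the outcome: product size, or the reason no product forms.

No product — the primers' 3' ends point away from each other.

Primer 1 (GCTTTTC) has reverse complement GAAAAGC, which matches the top strand at positions 64–70; primer 1 anneals to the top strand there with its 3' end pointing upstream toward position 64.
Primer 2 (ATTCGTATCC) matches the top strand directly at positions 170–179; it anneals to the bottom strand with its 3' end pointing downstream toward position 179.
The 3' ends diverge (primer 1 extends toward position 1, primer 2 toward position 190), so the primers never converge on a shared product.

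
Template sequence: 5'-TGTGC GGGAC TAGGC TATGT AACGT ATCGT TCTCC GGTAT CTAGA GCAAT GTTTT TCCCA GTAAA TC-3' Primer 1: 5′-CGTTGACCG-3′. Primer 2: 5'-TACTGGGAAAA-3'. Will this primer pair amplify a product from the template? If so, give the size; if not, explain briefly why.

Primer 1 (CGTTGACCG) does not match the top strand, and its reverse complement CGGTCAACG does not match either.
With no annealing site for primer 1, no amplification occurs.

No product — primer 1 has no binding site in the template.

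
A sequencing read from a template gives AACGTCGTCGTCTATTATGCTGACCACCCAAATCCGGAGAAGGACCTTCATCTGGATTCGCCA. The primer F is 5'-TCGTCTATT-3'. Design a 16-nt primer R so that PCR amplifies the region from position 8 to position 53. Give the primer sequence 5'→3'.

5'-AGATGAAGGTCCTTCT-3'

The product's 3' end on the top strand is position 53.
The reverse primer anneals to the top strand over positions 38–53, i.e. to AGAAGGACCTTCATCT.
Its sequence written 5'→3' is the reverse complement: AGATGAAGGTCCTTCT.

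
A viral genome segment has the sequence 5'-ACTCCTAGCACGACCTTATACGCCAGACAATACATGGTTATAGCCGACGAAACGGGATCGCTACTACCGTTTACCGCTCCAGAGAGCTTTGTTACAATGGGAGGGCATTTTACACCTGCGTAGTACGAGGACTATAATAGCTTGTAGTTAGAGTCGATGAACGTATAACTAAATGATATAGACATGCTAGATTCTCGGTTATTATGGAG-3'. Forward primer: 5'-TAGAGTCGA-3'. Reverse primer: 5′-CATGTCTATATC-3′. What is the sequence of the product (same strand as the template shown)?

Forward primer TAGAGTCGA is found on the top strand at positions 149–157.
Taking the reverse complement of CATGTCTATATC gives GATATAGACATG, found at positions 175–186 on the template; the primer anneals here to the top strand with its 3' end pointing upstream.
The product is the template from position 149 through 186 (38 bp).

5'-TAGAGTCGATGAACGTATAACTAAATGATATAGACATG-3'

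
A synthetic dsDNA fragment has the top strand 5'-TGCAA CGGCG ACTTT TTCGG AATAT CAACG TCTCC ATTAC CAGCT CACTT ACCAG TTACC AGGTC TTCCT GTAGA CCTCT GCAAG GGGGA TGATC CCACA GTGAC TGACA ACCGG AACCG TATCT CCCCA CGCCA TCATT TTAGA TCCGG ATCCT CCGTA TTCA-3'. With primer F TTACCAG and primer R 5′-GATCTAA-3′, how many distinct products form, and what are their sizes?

The forward primer TTACCAG matches the top strand at positions 37–43, 49–55, 56–62.
The reverse primer's reverse complement is TTAGATC, matching at positions 141–147.
Each forward site pairs with the reverse site to give a product ending at position 147: sizes 111, 99, 92 bp.

Three products: 111 bp, 99 bp, 92 bp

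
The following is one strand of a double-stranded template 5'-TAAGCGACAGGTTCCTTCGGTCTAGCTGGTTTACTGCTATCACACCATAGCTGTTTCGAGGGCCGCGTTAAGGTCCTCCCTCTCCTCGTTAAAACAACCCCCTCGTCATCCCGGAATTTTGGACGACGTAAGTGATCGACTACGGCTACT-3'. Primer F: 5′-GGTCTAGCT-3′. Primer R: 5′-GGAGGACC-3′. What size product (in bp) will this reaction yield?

61 bp

Forward primer GGTCTAGCT is found on the top strand at positions 19–27.
The reverse primer's reverse complement is GGTCCTCC, which matches the template at positions 72–79.
Product length = (reverse-primer end) − (forward-primer start) + 1 = 79 − 19 + 1 = 61 bp.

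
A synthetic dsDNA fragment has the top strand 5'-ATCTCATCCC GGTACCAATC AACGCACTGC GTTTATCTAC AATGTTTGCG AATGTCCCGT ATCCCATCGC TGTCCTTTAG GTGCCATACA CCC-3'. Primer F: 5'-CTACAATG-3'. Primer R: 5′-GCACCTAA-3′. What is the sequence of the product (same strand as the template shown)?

5'-CTACAATGTTTGCGAATGTCCCGTATCCCATCGCTGTCCTTTAGGTGC-3'

The forward primer matches the template at positions 37–44.
Taking the reverse complement of GCACCTAA gives TTAGGTGC, found at positions 77–84 on the template; the primer anneals here to the top strand with its 3' end pointing upstream.
The product is the template from position 37 through 84 (48 bp).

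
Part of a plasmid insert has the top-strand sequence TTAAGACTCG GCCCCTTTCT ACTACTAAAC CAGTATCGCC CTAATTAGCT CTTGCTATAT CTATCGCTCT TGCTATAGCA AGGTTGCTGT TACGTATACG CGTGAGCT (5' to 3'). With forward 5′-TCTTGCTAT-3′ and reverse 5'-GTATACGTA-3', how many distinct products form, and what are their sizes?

The forward primer TCTTGCTAT matches the top strand at positions 50–58, 68–76.
The reverse primer's reverse complement is TACGTATAC, matching at positions 91–99.
Each forward site pairs with the reverse site to give a product ending at position 99: sizes 50, 32 bp.

Two products: 50 bp, 32 bp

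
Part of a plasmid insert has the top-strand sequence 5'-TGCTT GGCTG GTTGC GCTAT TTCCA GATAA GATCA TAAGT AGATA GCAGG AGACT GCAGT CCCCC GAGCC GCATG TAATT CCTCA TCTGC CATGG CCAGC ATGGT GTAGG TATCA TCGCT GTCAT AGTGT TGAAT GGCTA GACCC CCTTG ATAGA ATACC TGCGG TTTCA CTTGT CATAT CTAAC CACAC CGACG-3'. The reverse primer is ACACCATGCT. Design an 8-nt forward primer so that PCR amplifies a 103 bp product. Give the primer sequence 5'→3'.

The reverse primer's reverse complement AGCATGGTGT matches the template at positions 98–107, so the product ends at position 107.
A 103 bp product then starts at position 107 − 103 + 1 = 5.
The forward primer is identical to the top strand there: TGGCTGGT.

5'-TGGCTGGT-3'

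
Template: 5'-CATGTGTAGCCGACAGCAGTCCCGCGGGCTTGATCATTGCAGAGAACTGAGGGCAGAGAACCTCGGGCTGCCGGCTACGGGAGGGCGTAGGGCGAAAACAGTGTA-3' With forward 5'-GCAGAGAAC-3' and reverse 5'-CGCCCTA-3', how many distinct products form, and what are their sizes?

The forward primer GCAGAGAAC matches the top strand at positions 39–47, 53–61.
The reverse primer's reverse complement is TAGGGCG, matching at positions 88–94.
Each forward site pairs with the reverse site to give a product ending at position 94: sizes 56, 42 bp.

Two products: 56 bp, 42 bp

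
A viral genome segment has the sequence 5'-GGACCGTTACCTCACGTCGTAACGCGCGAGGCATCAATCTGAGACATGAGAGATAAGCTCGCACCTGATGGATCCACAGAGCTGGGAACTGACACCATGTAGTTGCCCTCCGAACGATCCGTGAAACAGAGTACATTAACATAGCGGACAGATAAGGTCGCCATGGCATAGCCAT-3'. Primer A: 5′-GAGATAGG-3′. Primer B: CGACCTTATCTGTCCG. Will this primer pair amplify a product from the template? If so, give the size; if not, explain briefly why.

No product — primer A has no binding site in the template.

Primer A (GAGATAGG) does not match the top strand, and its reverse complement CCTATCTC does not match either.
With no annealing site for primer A, no amplification occurs.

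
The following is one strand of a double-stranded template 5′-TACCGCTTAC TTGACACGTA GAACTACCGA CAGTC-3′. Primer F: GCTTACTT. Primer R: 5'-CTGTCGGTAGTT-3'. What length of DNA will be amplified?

Scanning the template, GCTTACTT occurs at positions 5–12; this primer anneals to the bottom strand there with its 3' end pointing downstream.
The reverse primer's reverse complement is AACTACCGACAG, which matches the template at positions 22–33.
Amplicon spans positions 5–33: 29 bp.

29 bp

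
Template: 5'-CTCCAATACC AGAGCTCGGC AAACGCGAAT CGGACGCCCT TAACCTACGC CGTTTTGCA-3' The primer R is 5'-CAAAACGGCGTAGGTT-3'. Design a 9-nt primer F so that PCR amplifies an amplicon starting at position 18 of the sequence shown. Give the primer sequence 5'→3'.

5'-GGCAAACGC-3'

The reverse primer's reverse complement AACCTACGCCGTTTTG matches the template at positions 42–57; the product starts at position 18.
The forward primer is identical to the top strand over positions 18–26: GGCAAACGC.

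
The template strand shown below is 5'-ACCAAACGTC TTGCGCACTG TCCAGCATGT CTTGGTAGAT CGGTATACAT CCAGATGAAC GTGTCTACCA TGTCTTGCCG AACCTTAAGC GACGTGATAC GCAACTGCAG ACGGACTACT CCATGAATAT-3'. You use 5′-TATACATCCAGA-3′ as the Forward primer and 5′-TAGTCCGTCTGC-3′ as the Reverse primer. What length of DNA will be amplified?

75 bp

Scanning the template, TATACATCCAGA occurs at positions 44–55; this primer anneals to the bottom strand there with its 3' end pointing downstream.
The reverse primer's reverse complement is GCAGACGGACTA, which matches the template at positions 107–118.
Amplicon spans positions 44–118: 75 bp.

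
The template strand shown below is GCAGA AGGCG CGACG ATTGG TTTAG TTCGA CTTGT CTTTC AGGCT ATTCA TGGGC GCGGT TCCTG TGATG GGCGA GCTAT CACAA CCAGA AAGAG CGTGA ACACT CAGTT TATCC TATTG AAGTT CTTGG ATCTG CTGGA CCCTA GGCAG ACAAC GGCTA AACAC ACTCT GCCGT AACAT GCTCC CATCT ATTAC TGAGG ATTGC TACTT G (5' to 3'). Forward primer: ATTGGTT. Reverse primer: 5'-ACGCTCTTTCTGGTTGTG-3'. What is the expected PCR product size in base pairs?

Scanning the template, ATTGGTT occurs at positions 16–22; this primer anneals to the bottom strand there with its 3' end pointing downstream.
The reverse primer's reverse complement is CACAACCAGAAAGAGCGT, which matches the template at positions 81–98.
Amplicon spans positions 16–98: 83 bp.

83 bp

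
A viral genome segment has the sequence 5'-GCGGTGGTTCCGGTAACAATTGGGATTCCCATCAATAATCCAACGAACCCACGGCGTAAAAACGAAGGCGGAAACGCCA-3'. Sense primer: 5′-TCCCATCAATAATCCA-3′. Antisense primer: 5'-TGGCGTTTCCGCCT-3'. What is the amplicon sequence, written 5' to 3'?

Scanning the template, TCCCATCAATAATCCA occurs at positions 27–42; this primer anneals to the bottom strand there with its 3' end pointing downstream.
Reverse complement of the reverse primer: AGGCGGAAACGCCA. This occurs on the top strand at positions 66–79.
The product is the template from position 27 through 79 (53 bp).

5'-TCCCATCAATAATCCAACGAACCCACGGCGTAAAAACGAAGGCGGAAACGCCA-3'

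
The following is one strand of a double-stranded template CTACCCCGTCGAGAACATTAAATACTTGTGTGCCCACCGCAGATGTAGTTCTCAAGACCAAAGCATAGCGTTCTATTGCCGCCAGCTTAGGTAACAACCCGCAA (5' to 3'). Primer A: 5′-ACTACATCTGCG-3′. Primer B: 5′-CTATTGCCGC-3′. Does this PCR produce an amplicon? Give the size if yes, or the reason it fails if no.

No product — the primers' 3' ends point away from each other.

Primer A (ACTACATCTGCG) has reverse complement CGCAGATGTAGT, which matches the top strand at positions 38–49; primer A anneals to the top strand there with its 3' end pointing upstream toward position 38.
Primer B (CTATTGCCGC) matches the top strand directly at positions 73–82; it anneals to the bottom strand with its 3' end pointing downstream toward position 82.
The 3' ends diverge (primer A extends toward position 1, primer B toward position 104), so the primers never converge on a shared product.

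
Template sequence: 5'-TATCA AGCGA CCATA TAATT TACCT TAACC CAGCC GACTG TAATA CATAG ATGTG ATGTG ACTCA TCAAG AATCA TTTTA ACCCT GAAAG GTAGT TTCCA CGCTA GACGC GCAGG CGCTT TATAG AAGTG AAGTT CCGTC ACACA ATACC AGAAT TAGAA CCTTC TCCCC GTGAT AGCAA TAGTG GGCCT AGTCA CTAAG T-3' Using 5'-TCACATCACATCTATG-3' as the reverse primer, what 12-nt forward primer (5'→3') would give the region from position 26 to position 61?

The reverse primer's reverse complement CATAGATGTGATGTGA matches the template at positions 46–61; the product starts at position 26.
The forward primer is identical to the top strand over positions 26–37: TAACCCAGCCGA.

5'-TAACCCAGCCGA-3'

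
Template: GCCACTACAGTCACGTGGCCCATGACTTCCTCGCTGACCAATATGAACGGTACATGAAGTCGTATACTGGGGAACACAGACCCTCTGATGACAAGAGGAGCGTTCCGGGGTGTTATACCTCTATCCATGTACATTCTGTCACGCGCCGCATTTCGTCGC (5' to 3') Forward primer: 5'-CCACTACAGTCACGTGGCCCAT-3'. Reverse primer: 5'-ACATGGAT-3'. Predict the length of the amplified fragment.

129 bp

The forward primer matches the template at positions 2–23.
The reverse primer's reverse complement is ATCCATGT, which matches the template at positions 123–130.
Amplicon spans positions 2–130: 129 bp.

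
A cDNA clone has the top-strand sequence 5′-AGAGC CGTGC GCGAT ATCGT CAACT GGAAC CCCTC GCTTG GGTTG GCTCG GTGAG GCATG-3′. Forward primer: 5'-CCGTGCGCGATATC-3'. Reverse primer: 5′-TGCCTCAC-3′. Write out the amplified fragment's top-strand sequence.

Scanning the template, CCGTGCGCGATATC occurs at positions 5–18; this primer anneals to the bottom strand there with its 3' end pointing downstream.
Taking the reverse complement of TGCCTCAC gives GTGAGGCA, found at positions 51–58 on the template; the primer anneals here to the top strand with its 3' end pointing upstream.
The product is the template from position 5 through 58 (54 bp).

5'-CCGTGCGCGATATCGTCAACTGGAACCCCTCGCTTGGGTTGGCTCGGTGAGGCA-3'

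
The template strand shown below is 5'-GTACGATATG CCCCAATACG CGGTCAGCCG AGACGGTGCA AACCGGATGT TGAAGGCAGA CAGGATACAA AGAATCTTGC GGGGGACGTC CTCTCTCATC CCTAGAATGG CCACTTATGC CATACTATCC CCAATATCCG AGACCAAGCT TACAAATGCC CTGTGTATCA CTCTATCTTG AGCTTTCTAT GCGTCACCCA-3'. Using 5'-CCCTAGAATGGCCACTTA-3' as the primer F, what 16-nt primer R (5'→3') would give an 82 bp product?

The forward primer binds at positions 100–117, so an 82 bp product ends at position 100 + 82 − 1 = 181.
The reverse primer anneals to the top strand over positions 166–181, i.e. to TATCACTCTATCTTGA.
Its sequence written 5'→3' is the reverse complement: TCAAGATAGAGTGATA.

5'-TCAAGATAGAGTGATA-3'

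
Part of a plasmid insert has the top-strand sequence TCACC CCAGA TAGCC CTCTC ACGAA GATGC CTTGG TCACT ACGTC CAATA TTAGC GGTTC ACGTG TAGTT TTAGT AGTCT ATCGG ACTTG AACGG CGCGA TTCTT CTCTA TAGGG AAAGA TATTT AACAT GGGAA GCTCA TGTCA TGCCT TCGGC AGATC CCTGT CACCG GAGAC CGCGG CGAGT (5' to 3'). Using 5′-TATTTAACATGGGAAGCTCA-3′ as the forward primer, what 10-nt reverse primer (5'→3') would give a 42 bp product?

5'-GGGATCTGCC-3'

The forward primer binds at positions 121–140, so a 42 bp product ends at position 121 + 42 − 1 = 162.
The reverse primer anneals to the top strand over positions 153–162, i.e. to GGCAGATCCC.
Its sequence written 5'→3' is the reverse complement: GGGATCTGCC.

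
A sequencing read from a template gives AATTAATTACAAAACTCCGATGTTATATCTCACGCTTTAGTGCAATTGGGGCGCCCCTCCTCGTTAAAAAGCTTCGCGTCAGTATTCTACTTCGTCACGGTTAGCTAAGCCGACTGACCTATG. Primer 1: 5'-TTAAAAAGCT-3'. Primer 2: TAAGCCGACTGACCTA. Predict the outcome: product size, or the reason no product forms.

No product — both primers anneal to the same strand and extend in the same direction.

Primer 1 (TTAAAAAGCT) matches the top strand at positions 64–73 (3' end points downstream).
Primer 2 (TAAGCCGACTGACCTA) also matches the top strand directly, at positions 106–121 — its reverse complement TAGGTCAGTCGGCTTA is not present.
Both primers anneal to the bottom strand with 3' ends pointing the same way, so neither can prime synthesis back toward the other.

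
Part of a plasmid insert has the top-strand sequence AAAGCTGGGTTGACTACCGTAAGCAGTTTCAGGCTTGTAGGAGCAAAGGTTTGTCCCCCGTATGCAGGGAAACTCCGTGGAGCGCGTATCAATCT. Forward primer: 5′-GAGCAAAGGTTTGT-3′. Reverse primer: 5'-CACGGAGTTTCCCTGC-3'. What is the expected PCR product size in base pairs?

39 bp

The forward primer matches the template at positions 41–54.
Reverse complement of the reverse primer: GCAGGGAAACTCCGTG. This occurs on the top strand at positions 64–79.
Product length = (reverse-primer end) − (forward-primer start) + 1 = 79 − 41 + 1 = 39 bp.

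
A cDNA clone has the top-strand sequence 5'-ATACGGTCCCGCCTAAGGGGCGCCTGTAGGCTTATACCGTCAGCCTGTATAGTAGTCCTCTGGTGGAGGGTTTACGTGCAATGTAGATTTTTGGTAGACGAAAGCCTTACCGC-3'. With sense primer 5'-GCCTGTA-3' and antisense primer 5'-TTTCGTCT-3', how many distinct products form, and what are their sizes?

Two products: 82 bp, 61 bp

The forward primer GCCTGTA matches the top strand at positions 22–28, 43–49.
The reverse primer's reverse complement is AGACGAAA, matching at positions 96–103.
Each forward site pairs with the reverse site to give a product ending at position 103: sizes 82, 61 bp.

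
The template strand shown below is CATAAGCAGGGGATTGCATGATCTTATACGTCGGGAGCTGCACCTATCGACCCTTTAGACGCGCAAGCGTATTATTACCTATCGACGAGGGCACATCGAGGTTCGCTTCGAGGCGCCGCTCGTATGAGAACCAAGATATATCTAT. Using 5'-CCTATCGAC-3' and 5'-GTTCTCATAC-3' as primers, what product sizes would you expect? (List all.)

89 bp, 54 bp

The forward primer CCTATCGAC matches the top strand at positions 43–51, 78–86.
The reverse primer's reverse complement is GTATGAGAAC, matching at positions 122–131.
Each forward site pairs with the reverse site to give a product ending at position 131: sizes 89, 54 bp.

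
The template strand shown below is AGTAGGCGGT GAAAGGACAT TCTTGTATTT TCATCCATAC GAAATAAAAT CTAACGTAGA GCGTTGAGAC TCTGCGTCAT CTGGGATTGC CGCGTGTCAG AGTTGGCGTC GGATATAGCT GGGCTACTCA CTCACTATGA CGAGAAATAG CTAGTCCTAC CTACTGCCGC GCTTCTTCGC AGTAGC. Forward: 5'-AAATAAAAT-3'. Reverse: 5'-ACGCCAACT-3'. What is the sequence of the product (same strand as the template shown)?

5'-AAATAAAATCTAACGTAGAGCGTTGAGACTCTGCGTCATCTGGGATTGCCGCGTGTCAGAGTTGGCGT-3'

Scanning the template, AAATAAAAT occurs at positions 42–50; this primer anneals to the bottom strand there with its 3' end pointing downstream.
Taking the reverse complement of ACGCCAACT gives AGTTGGCGT, found at positions 101–109 on the template; the primer anneals here to the top strand with its 3' end pointing upstream.
The product is the template from position 42 through 109 (68 bp).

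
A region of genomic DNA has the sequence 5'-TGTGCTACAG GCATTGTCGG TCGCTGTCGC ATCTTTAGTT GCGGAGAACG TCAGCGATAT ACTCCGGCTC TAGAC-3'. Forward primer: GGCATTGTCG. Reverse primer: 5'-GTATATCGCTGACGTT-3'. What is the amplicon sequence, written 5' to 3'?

Forward primer GGCATTGTCG is found on the top strand at positions 10–19.
Reverse complement of the reverse primer: AACGTCAGCGATATAC. This occurs on the top strand at positions 47–62.
The product is the template from position 10 through 62 (53 bp).

5'-GGCATTGTCGGTCGCTGTCGCATCTTTAGTTGCGGAGAACGTCAGCGATATAC-3'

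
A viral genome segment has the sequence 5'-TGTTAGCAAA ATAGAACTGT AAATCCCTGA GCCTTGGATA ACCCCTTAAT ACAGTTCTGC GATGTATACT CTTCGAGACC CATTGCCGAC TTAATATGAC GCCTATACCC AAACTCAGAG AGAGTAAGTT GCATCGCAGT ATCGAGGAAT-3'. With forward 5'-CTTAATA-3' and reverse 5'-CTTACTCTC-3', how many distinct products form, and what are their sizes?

The forward primer CTTAATA matches the top strand at positions 45–51, 90–96.
The reverse primer's reverse complement is GAGAGTAAG, matching at positions 120–128.
Each forward site pairs with the reverse site to give a product ending at position 128: sizes 84, 39 bp.

Two products: 84 bp, 39 bp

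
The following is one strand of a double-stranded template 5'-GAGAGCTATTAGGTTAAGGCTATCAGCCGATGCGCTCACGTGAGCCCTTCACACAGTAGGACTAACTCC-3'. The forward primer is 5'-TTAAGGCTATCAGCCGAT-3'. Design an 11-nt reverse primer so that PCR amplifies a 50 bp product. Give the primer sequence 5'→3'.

5'-AGTCCTACTGT-3'

The forward primer binds at positions 14–31, so a 50 bp product ends at position 14 + 50 − 1 = 63.
The reverse primer anneals to the top strand over positions 53–63, i.e. to ACAGTAGGACT.
Its sequence written 5'→3' is the reverse complement: AGTCCTACTGT.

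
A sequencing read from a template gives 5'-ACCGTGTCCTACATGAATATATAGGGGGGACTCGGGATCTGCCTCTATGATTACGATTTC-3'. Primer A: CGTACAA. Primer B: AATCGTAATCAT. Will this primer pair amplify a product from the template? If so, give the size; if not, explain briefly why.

Primer A (CGTACAA) does not match the top strand, and its reverse complement TTGTACG does not match either.
With no annealing site for primer A, no amplification occurs.

No product — primer A has no binding site in the template.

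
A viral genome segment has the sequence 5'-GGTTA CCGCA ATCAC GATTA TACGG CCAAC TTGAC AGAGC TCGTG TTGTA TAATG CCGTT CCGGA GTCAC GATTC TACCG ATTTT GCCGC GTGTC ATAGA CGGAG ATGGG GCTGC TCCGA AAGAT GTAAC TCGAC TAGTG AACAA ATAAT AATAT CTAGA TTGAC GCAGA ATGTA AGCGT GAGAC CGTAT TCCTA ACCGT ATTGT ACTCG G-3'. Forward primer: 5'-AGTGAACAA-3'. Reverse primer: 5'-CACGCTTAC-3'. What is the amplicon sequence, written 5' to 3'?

Forward primer AGTGAACAA is found on the top strand at positions 137–145.
Taking the reverse complement of CACGCTTAC gives GTAAGCGTG, found at positions 173–181 on the template; the primer anneals here to the top strand with its 3' end pointing upstream.
The product is the template from position 137 through 181 (45 bp).

5'-AGTGAACAAATAATAATATCTAGATTGACGCAGAATGTAAGCGTG-3'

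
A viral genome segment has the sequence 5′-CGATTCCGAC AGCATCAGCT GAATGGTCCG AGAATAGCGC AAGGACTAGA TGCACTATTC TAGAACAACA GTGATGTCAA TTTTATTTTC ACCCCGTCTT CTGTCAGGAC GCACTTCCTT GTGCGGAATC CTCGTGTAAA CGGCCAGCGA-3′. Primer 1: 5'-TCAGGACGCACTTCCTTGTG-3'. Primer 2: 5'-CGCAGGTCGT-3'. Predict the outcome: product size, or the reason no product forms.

No product — primer 2 has no binding site in the template.

Primer 2 (CGCAGGTCGT) does not match the top strand, and its reverse complement ACGACCTGCG does not match either.
With no annealing site for primer 2, no amplification occurs.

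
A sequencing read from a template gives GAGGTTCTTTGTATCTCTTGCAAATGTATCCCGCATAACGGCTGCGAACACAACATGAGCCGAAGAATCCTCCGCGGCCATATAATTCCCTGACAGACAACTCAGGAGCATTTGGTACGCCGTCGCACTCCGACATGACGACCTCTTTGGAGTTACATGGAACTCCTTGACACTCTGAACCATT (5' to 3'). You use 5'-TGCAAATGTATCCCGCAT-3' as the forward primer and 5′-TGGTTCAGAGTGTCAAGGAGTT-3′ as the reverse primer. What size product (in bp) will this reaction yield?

164 bp

Scanning the template, TGCAAATGTATCCCGCAT occurs at positions 19–36; this primer anneals to the bottom strand there with its 3' end pointing downstream.
The reverse primer's reverse complement is AACTCCTTGACACTCTGAACCA, which matches the template at positions 161–182.
Amplicon spans positions 19–182: 164 bp.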